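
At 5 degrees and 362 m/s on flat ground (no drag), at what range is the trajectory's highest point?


R = v0^2*sin(2*theta)/g = 362^2*sin(2*5°)/9.81 = 2319.63 m
apex_dist = R/2 = 2319.63/2 = 1160 m

1160 m


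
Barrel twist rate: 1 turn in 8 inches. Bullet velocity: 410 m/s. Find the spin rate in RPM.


twist_m = 8*0.0254 = 0.2032 m
spin = v/twist = 410/0.2032 = 2017.717 rev/s
RPM = spin*60 = 2017.717*60 ≈ 121063 RPM

121063 RPM


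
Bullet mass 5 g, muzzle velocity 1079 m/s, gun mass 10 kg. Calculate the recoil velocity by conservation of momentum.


v_recoil = m_p * v_p / m_gun = 0.005 * 1079 / 10 = 0.5395 m/s

0.5395 m/s


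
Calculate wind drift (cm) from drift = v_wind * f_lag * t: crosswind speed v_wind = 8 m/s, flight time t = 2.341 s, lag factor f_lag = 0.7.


drift = v_wind * lag * t = 8 * 0.7 * 2.341 = 13.1096 m ≈ 1311 cm

1311 cm


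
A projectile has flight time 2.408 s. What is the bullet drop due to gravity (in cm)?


drop = 0.5*g*t^2 = 0.5*9.81*2.408^2 = 28.4415 m ≈ 2844 cm

2844 cm


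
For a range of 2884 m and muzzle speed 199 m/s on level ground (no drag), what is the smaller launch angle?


sin(2*theta) = R*g/v0^2 = 2884*9.81/199^2 = 0.714427, theta = arcsin(0.714427)/2 = 22.8°

22.8 degrees


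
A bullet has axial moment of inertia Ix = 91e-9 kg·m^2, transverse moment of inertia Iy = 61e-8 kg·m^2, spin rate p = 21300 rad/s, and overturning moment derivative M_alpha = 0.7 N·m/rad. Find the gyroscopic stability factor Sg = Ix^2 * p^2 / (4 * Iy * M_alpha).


Sg = Ix^2 * p^2 / (4 * Iy * M_alpha) = (91e-9)^2 * 21300^2 / (4 * 61e-8 * 0.7) = 2.2

2.2


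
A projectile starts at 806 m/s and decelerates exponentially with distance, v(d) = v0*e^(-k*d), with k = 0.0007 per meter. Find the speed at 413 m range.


v = v0*exp(-k*d) = 806*exp(-0.0007*413) = 603.6 m/s

603.6 m/s


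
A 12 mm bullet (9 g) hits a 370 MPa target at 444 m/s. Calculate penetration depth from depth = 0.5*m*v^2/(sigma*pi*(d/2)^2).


A = pi*(d/2)^2 = pi*(12/2)^2 = 113.097 mm^2
E = 0.5*m*v^2 = 0.5*0.009*444^2 = 887.112 J
depth = E/(sigma*A) = 887.112 J / (370 MPa * 113.097 mm^2) = 887.112/(370 * 113.097) m = 0.0211994 m ≈ 21.2 mm

21.2 mm


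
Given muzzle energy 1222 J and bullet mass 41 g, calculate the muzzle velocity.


v = sqrt(2*E/m) = sqrt(2*1222/0.041) = 244.2 m/s

244.2 m/s


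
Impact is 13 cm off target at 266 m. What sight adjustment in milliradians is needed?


1 mrad subtends 1 cm per 10 m of range, so adj = error_cm / (dist_m / 10) = 13 / (266/10) = 0.4887 mrad

0.4887 mrad


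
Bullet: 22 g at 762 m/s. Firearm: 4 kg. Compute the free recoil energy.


v_r = m_p*v_p/m_gun = 0.022*762/4 = 4.191 m/s, E_r = 0.5*m_gun*v_r^2 = 0.5*4*4.191^2 = 35.13 J

35.13 J


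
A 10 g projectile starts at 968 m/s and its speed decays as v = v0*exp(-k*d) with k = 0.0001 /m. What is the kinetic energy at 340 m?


v = v0*exp(-k*d) = 968*exp(-0.0001*340) = 935.641 m/s
E = 0.5*m*v^2 = 0.5*0.01*935.641^2 = 4377 J

4377 J


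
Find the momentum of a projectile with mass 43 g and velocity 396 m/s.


p = m*v = 0.043*396 = 17.03 kg·m/s

17.03 kg·m/s


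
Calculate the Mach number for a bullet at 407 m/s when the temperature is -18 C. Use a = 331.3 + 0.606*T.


a = 331.3 + 0.606*(-18) = 320.392 m/s
M = v/a = 407/320.392 = 1.27

1.27


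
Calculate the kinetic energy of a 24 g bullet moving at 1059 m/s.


E = 0.5*m*v^2 = 0.5*0.024*1059^2 = 13458 J

13458 J


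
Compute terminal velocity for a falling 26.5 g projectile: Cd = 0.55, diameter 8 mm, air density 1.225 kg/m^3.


A = pi*(d/2)^2 = pi*(8/2000)^2 = 5.02655e-05 m^2
vt = sqrt(2mg/(Cd*rho*A)) = sqrt(2*0.0265*9.81/(0.55 * 1.225 * 5.02655e-05)) = 123.9 m/s

123.9 m/s


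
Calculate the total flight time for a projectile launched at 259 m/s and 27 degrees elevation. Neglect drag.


T = 2*v0*sin(theta)/g = 2*259*sin(27°)/9.81 = 23.97 s

23.97 s


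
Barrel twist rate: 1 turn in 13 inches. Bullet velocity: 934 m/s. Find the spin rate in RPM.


twist_m = 13*0.0254 = 0.3302 m
spin = v/twist = 934/0.3302 = 2828.589 rev/s
RPM = spin*60 = 2828.589*60 ≈ 169715 RPM

169715 RPM


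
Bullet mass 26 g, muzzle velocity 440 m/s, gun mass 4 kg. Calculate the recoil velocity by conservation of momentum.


v_recoil = m_p * v_p / m_gun = 0.026 * 440 / 4 = 2.86 m/s

2.86 m/s


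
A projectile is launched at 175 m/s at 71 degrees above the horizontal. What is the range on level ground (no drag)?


R = v0^2 * sin(2*theta) / g = 175^2 * sin(2*71°) / 9.81 = 1922 m

1922 m


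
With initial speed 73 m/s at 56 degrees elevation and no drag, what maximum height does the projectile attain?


H = (v0*sin(theta))^2 / (2g) = (73*sin(56°))^2 / (2*9.81) = 186.7 m

186.7 m


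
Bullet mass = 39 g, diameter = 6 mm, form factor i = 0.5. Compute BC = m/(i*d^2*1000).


BC = m/(i*d^2*1000) = 39/(0.5 * 6^2 * 1000) = 0.002167

0.002167


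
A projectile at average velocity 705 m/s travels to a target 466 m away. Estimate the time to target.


t = d/v = 466/705 = 0.661 s

0.661 s


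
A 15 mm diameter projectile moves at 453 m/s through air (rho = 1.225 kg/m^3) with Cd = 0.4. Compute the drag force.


A = pi*(d/2)^2 = pi*(15/2000)^2 = 1.76715e-04 m^2
Fd = 0.5*Cd*rho*A*v^2 = 0.5*0.4*1.225*1.76715e-04*453^2 = 8.885 N

8.885 N


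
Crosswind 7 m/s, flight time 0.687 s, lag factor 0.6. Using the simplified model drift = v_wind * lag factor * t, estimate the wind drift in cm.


drift = v_wind * lag * t = 7 * 0.6 * 0.687 = 2.8854 m ≈ 288.5 cm

288.5 cm


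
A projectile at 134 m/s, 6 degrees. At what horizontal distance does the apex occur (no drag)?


R = v0^2*sin(2*theta)/g = 134^2*sin(2*6°)/9.81 = 380.557 m
apex_dist = R/2 = 380.557/2 = 190.3 m

190.3 m


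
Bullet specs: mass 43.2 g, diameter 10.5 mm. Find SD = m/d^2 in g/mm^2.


SD = m/d^2 = 43.2/10.5^2 = 0.3918 g/mm^2

0.3918 g/mm^2


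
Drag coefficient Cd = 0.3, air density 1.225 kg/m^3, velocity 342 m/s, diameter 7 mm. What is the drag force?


A = pi*(d/2)^2 = pi*(7/2000)^2 = 3.84845e-05 m^2
Fd = 0.5*Cd*rho*A*v^2 = 0.5*0.3*1.225*3.84845e-05*342^2 = 0.8271 N

0.8271 N


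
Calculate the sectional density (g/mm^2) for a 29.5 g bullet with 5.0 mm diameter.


SD = m/d^2 = 29.5/5.0^2 = 1.18 g/mm^2

1.18 g/mm^2


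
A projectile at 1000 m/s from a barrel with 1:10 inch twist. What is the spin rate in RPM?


twist_m = 10*0.0254 = 0.254 m
spin = v/twist = 1000/0.254 = 3937.008 rev/s
RPM = spin*60 = 3937.008*60 ≈ 236220 RPM

236220 RPM


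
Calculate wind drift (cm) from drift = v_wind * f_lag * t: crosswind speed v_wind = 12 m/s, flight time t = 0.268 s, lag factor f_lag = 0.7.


drift = v_wind * lag * t = 12 * 0.7 * 0.268 = 2.2512 m ≈ 225.1 cm

225.1 cm


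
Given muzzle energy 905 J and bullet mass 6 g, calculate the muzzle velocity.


v = sqrt(2*E/m) = sqrt(2*905/0.006) = 549.2 m/s

549.2 m/s


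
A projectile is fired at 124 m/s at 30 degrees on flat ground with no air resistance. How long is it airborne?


T = 2*v0*sin(theta)/g = 2*124*sin(30°)/9.81 = 12.64 s

12.64 s


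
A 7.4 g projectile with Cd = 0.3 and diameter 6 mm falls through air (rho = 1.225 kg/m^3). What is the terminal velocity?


A = pi*(d/2)^2 = pi*(6/2000)^2 = 2.82743e-05 m^2
vt = sqrt(2mg/(Cd*rho*A)) = sqrt(2*0.0074*9.81/(0.3 * 1.225 * 2.82743e-05)) = 118.2 m/s

118.2 m/s


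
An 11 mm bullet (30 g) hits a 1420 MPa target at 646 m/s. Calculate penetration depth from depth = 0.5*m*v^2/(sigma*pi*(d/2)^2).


A = pi*(d/2)^2 = pi*(11/2)^2 = 95.0332 mm^2
E = 0.5*m*v^2 = 0.5*0.03*646^2 = 6259.74 J
depth = E/(sigma*A) = 6259.74 J / (1420 MPa * 95.0332 mm^2) = 6259.74/(1420 * 95.0332) m = 0.0463866 m ≈ 46.39 mm

46.39 mm


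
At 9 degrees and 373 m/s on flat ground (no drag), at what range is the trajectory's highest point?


R = v0^2*sin(2*theta)/g = 373^2*sin(2*9°)/9.81 = 4382.59 m
apex_dist = R/2 = 4382.59/2 = 2191 m

2191 m


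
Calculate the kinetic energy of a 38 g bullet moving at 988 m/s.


E = 0.5*m*v^2 = 0.5*0.038*988^2 = 18547 J

18547 J


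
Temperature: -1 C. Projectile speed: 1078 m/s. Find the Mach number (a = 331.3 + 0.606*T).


a = 331.3 + 0.606*(-1) = 330.694 m/s
M = v/a = 1078/330.694 = 3.26

3.26


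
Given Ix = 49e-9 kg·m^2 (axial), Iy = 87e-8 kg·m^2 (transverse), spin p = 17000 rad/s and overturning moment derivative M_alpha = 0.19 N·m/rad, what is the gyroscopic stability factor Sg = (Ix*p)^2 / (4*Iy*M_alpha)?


Sg = Ix^2 * p^2 / (4 * Iy * M_alpha) = (49e-9)^2 * 17000^2 / (4 * 87e-8 * 0.19) = 1.049

1.049


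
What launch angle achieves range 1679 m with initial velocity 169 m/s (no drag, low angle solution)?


sin(2*theta) = R*g/v0^2 = 1679*9.81/169^2 = 0.576695, theta = arcsin(0.576695)/2 = 17.61°

17.61 degrees


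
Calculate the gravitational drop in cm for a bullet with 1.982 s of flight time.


drop = 0.5*g*t^2 = 0.5*9.81*1.982^2 = 19.2684 m ≈ 1927 cm

1927 cm


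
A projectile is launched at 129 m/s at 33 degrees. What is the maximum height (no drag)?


H = (v0*sin(theta))^2 / (2g) = (129*sin(33°))^2 / (2*9.81) = 251.6 m

251.6 m


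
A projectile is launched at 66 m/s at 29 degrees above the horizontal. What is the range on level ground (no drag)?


R = v0^2 * sin(2*theta) / g = 66^2 * sin(2*29°) / 9.81 = 376.6 m

376.6 m


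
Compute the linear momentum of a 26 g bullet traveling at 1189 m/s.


p = m*v = 0.026*1189 = 30.91 kg·m/s

30.91 kg·m/s


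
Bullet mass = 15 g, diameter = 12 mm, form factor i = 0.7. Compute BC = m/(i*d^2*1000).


BC = m/(i*d^2*1000) = 15/(0.7 * 12^2 * 1000) = 0.0001488

0.0001488


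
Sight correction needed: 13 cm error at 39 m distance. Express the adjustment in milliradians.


1 mrad subtends 1 cm per 10 m of range, so adj = error_cm / (dist_m / 10) = 13 / (39/10) = 3.333 mrad

3.333 mrad


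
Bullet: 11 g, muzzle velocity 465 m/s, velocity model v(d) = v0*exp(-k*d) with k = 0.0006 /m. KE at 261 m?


v = v0*exp(-k*d) = 465*exp(-0.0006*261) = 397.596 m/s
E = 0.5*m*v^2 = 0.5*0.011*397.596^2 = 869.5 J

869.5 J


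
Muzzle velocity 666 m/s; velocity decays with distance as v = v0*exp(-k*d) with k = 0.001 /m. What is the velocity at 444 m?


v = v0*exp(-k*d) = 666*exp(-0.001*444) = 427.2 m/s

427.2 m/s


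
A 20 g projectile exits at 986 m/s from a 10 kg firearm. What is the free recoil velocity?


v_recoil = m_p * v_p / m_gun = 0.02 * 986 / 10 = 1.972 m/s

1.972 m/s


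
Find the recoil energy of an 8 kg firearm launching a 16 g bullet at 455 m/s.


v_r = m_p*v_p/m_gun = 0.016*455/8 = 0.91 m/s, E_r = 0.5*m_gun*v_r^2 = 0.5*8*0.91^2 = 3.312 J

3.312 J


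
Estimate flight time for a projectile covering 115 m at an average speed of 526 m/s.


t = d/v = 115/526 = 0.2186 s

0.2186 s


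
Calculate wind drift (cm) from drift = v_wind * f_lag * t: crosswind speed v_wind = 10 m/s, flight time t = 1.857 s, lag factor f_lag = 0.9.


drift = v_wind * lag * t = 10 * 0.9 * 1.857 = 16.713 m ≈ 1671 cm

1671 cm


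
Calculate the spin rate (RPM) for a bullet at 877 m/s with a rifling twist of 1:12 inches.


twist_m = 12*0.0254 = 0.3048 m
spin = v/twist = 877/0.3048 = 2877.297 rev/s
RPM = spin*60 = 2877.297*60 ≈ 172638 RPM

172638 RPM


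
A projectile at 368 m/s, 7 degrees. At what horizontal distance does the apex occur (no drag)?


R = v0^2*sin(2*theta)/g = 368^2*sin(2*7°)/9.81 = 3339.66 m
apex_dist = R/2 = 3339.66/2 = 1670 m

1670 m


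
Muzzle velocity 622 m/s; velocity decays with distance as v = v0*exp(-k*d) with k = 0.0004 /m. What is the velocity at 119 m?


v = v0*exp(-k*d) = 622*exp(-0.0004*119) = 593.1 m/s

593.1 m/s


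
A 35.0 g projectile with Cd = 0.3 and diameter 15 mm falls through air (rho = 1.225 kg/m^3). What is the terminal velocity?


A = pi*(d/2)^2 = pi*(15/2000)^2 = 1.76715e-04 m^2
vt = sqrt(2mg/(Cd*rho*A)) = sqrt(2*0.035*9.81/(0.3 * 1.225 * 1.76715e-04)) = 102.8 m/s

102.8 m/s


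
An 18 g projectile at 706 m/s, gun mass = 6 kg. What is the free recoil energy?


v_r = m_p*v_p/m_gun = 0.018*706/6 = 2.118 m/s, E_r = 0.5*m_gun*v_r^2 = 0.5*6*2.118^2 = 13.46 J

13.46 J


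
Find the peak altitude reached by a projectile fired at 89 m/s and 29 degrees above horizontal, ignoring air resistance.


H = (v0*sin(theta))^2 / (2g) = (89*sin(29°))^2 / (2*9.81) = 94.89 m

94.89 m


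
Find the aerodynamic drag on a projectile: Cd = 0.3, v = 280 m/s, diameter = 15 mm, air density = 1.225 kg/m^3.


A = pi*(d/2)^2 = pi*(15/2000)^2 = 1.76715e-04 m^2
Fd = 0.5*Cd*rho*A*v^2 = 0.5*0.3*1.225*1.76715e-04*280^2 = 2.546 N

2.546 N


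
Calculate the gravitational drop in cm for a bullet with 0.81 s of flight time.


drop = 0.5*g*t^2 = 0.5*9.81*0.81^2 = 3.21817 m ≈ 321.8 cm

321.8 cm


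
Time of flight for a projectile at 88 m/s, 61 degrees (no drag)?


T = 2*v0*sin(theta)/g = 2*88*sin(61°)/9.81 = 15.69 s

15.69 s


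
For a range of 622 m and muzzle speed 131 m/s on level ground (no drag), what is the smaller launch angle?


sin(2*theta) = R*g/v0^2 = 622*9.81/131^2 = 0.355563, theta = arcsin(0.355563)/2 = 10.41°

10.41 degrees


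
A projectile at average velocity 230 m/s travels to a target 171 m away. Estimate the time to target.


t = d/v = 171/230 = 0.7435 s

0.7435 s


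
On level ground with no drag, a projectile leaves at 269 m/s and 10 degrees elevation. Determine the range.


R = v0^2 * sin(2*theta) / g = 269^2 * sin(2*10°) / 9.81 = 2523 m

2523 m


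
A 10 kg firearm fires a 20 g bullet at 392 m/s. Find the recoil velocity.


v_recoil = m_p * v_p / m_gun = 0.02 * 392 / 10 = 0.784 m/s

0.784 m/s


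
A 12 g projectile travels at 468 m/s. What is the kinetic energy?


E = 0.5*m*v^2 = 0.5*0.012*468^2 = 1314 J

1314 J


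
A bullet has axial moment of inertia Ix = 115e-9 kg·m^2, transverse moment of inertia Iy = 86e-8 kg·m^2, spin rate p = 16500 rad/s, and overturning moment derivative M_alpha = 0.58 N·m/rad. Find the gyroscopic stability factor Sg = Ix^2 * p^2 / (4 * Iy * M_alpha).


Sg = Ix^2 * p^2 / (4 * Iy * M_alpha) = (115e-9)^2 * 16500^2 / (4 * 86e-8 * 0.58) = 1.805

1.805


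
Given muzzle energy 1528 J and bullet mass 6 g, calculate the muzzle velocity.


v = sqrt(2*E/m) = sqrt(2*1528/0.006) = 713.7 m/s

713.7 m/s


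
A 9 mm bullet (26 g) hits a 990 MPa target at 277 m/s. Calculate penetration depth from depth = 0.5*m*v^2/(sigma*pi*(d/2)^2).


A = pi*(d/2)^2 = pi*(9/2)^2 = 63.6173 mm^2
E = 0.5*m*v^2 = 0.5*0.026*277^2 = 997.477 J
depth = E/(sigma*A) = 997.477 J / (990 MPa * 63.6173 mm^2) = 997.477/(990 * 63.6173) m = 0.0158377 m ≈ 15.84 mm

15.84 mm


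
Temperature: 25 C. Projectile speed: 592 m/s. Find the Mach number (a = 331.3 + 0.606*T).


a = 331.3 + 0.606*(25) = 346.45 m/s
M = v/a = 592/346.45 = 1.709

1.709


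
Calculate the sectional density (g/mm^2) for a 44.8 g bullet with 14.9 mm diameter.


SD = m/d^2 = 44.8/14.9^2 = 0.2018 g/mm^2

0.2018 g/mm^2


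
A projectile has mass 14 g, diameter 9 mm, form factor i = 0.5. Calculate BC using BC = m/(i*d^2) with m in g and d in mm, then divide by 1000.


BC = m/(i*d^2*1000) = 14/(0.5 * 9^2 * 1000) = 0.0003457

0.0003457


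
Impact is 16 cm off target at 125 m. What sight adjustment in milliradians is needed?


1 mrad subtends 1 cm per 10 m of range, so adj = error_cm / (dist_m / 10) = 16 / (125/10) = 1.28 mrad

1.28 mrad


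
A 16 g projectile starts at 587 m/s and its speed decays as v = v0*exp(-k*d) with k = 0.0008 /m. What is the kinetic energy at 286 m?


v = v0*exp(-k*d) = 587*exp(-0.0008*286) = 466.951 m/s
E = 0.5*m*v^2 = 0.5*0.016*466.951^2 = 1744 J

1744 J


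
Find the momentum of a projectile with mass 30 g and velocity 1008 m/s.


p = m*v = 0.03*1008 = 30.24 kg·m/s

30.24 kg·m/s


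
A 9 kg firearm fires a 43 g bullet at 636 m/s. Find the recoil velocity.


v_recoil = m_p * v_p / m_gun = 0.043 * 636 / 9 = 3.039 m/s

3.039 m/s


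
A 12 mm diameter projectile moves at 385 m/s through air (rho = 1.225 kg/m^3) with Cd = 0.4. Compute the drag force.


A = pi*(d/2)^2 = pi*(12/2000)^2 = 1.13097e-04 m^2
Fd = 0.5*Cd*rho*A*v^2 = 0.5*0.4*1.225*1.13097e-04*385^2 = 4.107 N

4.107 N


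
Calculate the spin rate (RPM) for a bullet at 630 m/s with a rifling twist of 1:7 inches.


twist_m = 7*0.0254 = 0.1778 m
spin = v/twist = 630/0.1778 = 3543.307 rev/s
RPM = spin*60 = 3543.307*60 ≈ 212598 RPM

212598 RPM


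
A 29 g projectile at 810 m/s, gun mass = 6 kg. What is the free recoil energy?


v_r = m_p*v_p/m_gun = 0.029*810/6 = 3.915 m/s, E_r = 0.5*m_gun*v_r^2 = 0.5*6*3.915^2 = 45.98 J

45.98 J


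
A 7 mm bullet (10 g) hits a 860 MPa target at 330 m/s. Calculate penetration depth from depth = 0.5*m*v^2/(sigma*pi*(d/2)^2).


A = pi*(d/2)^2 = pi*(7/2)^2 = 38.4845 mm^2
E = 0.5*m*v^2 = 0.5*0.01*330^2 = 544.5 J
depth = E/(sigma*A) = 544.5 J / (860 MPa * 38.4845 mm^2) = 544.5/(860 * 38.4845) m = 0.0164518 m ≈ 16.45 mm

16.45 mm


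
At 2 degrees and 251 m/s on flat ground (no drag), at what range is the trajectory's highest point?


R = v0^2*sin(2*theta)/g = 251^2*sin(2*2°)/9.81 = 447.984 m
apex_dist = R/2 = 447.984/2 = 224 m

224 m


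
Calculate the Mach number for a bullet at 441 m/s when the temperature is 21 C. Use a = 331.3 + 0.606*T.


a = 331.3 + 0.606*(21) = 344.026 m/s
M = v/a = 441/344.026 = 1.282

1.282


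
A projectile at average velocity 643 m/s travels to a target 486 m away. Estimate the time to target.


t = d/v = 486/643 = 0.7558 s

0.7558 s


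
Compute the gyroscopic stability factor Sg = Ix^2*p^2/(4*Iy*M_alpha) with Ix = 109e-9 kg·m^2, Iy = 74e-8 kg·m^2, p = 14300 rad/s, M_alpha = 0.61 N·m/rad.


Sg = Ix^2 * p^2 / (4 * Iy * M_alpha) = (109e-9)^2 * 14300^2 / (4 * 74e-8 * 0.61) = 1.346

1.346


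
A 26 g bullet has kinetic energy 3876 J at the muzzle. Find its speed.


v = sqrt(2*E/m) = sqrt(2*3876/0.026) = 546 m/s

546 m/s


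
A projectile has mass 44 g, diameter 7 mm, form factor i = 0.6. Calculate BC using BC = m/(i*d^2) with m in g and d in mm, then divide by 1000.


BC = m/(i*d^2*1000) = 44/(0.6 * 7^2 * 1000) = 0.001497

0.001497


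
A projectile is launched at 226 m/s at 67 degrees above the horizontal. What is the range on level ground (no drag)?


R = v0^2 * sin(2*theta) / g = 226^2 * sin(2*67°) / 9.81 = 3745 m

3745 m


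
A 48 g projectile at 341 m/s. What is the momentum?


p = m*v = 0.048*341 = 16.37 kg·m/s

16.37 kg·m/s


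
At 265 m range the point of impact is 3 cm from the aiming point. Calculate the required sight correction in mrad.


1 mrad subtends 1 cm per 10 m of range, so adj = error_cm / (dist_m / 10) = 3 / (265/10) = 0.1132 mrad

0.1132 mrad


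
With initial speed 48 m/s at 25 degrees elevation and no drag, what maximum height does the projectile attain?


H = (v0*sin(theta))^2 / (2g) = (48*sin(25°))^2 / (2*9.81) = 20.97 m

20.97 m


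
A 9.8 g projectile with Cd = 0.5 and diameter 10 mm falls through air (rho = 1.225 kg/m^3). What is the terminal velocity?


A = pi*(d/2)^2 = pi*(10/2000)^2 = 7.85398e-05 m^2
vt = sqrt(2mg/(Cd*rho*A)) = sqrt(2*0.0098*9.81/(0.5 * 1.225 * 7.85398e-05)) = 63.22 m/s

63.22 m/s


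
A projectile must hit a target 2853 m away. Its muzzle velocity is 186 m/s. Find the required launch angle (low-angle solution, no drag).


sin(2*theta) = R*g/v0^2 = 2853*9.81/186^2 = 0.808993, theta = arcsin(0.808993)/2 = 27°

27 degrees


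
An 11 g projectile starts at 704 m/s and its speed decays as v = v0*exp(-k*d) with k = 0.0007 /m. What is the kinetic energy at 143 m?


v = v0*exp(-k*d) = 704*exp(-0.0007*143) = 636.942 m/s
E = 0.5*m*v^2 = 0.5*0.011*636.942^2 = 2231 J

2231 J


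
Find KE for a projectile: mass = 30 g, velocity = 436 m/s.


E = 0.5*m*v^2 = 0.5*0.03*436^2 = 2851 J

2851 J


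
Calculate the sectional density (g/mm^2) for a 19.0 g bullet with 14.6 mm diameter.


SD = m/d^2 = 19.0/14.6^2 = 0.08913 g/mm^2

0.08913 g/mm^2


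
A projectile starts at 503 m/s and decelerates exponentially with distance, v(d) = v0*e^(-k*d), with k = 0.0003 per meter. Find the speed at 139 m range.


v = v0*exp(-k*d) = 503*exp(-0.0003*139) = 482.5 m/s

482.5 m/s


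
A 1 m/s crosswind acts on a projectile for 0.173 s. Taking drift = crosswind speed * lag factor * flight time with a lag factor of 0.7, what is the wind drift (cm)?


drift = v_wind * lag * t = 1 * 0.7 * 0.173 = 0.1211 m ≈ 12.11 cm

12.11 cm


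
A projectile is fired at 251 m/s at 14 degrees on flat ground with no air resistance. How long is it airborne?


T = 2*v0*sin(theta)/g = 2*251*sin(14°)/9.81 = 12.38 s

12.38 s


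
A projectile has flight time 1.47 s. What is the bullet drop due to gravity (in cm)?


drop = 0.5*g*t^2 = 0.5*9.81*1.47^2 = 10.5992 m ≈ 1060 cm

1060 cm


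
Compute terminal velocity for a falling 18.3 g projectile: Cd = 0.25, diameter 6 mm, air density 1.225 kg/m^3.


A = pi*(d/2)^2 = pi*(6/2000)^2 = 2.82743e-05 m^2
vt = sqrt(2mg/(Cd*rho*A)) = sqrt(2*0.0183*9.81/(0.25 * 1.225 * 2.82743e-05)) = 203.6 m/s

203.6 m/s


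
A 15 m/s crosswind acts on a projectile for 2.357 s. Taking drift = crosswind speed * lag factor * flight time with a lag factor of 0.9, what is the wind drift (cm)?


drift = v_wind * lag * t = 15 * 0.9 * 2.357 = 31.8195 m ≈ 3182 cm

3182 cm


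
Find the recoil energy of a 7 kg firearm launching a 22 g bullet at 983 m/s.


v_r = m_p*v_p/m_gun = 0.022*983/7 = 3.08943 m/s, E_r = 0.5*m_gun*v_r^2 = 0.5*7*3.08943^2 = 33.41 J

33.41 J


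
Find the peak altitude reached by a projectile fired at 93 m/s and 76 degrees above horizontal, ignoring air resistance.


H = (v0*sin(theta))^2 / (2g) = (93*sin(76°))^2 / (2*9.81) = 415 m

415 m


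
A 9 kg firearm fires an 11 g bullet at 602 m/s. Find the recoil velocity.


v_recoil = m_p * v_p / m_gun = 0.011 * 602 / 9 = 0.7358 m/s

0.7358 m/s


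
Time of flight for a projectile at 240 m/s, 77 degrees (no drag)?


T = 2*v0*sin(theta)/g = 2*240*sin(77°)/9.81 = 47.68 s

47.68 s


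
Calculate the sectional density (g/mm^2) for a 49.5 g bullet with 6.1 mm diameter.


SD = m/d^2 = 49.5/6.1^2 = 1.33 g/mm^2

1.33 g/mm^2


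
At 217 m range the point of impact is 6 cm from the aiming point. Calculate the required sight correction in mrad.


1 mrad subtends 1 cm per 10 m of range, so adj = error_cm / (dist_m / 10) = 6 / (217/10) = 0.2765 mrad

0.2765 mrad


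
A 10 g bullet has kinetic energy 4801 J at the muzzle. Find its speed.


v = sqrt(2*E/m) = sqrt(2*4801/0.01) = 979.9 m/s

979.9 m/s


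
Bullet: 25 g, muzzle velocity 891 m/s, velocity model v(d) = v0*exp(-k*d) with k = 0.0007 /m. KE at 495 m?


v = v0*exp(-k*d) = 891*exp(-0.0007*495) = 630.079 m/s
E = 0.5*m*v^2 = 0.5*0.025*630.079^2 = 4962 J

4962 J


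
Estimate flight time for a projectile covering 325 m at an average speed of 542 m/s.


t = d/v = 325/542 = 0.5996 s

0.5996 s


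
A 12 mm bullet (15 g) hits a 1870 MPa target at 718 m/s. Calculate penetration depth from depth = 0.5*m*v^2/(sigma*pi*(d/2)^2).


A = pi*(d/2)^2 = pi*(12/2)^2 = 113.097 mm^2
E = 0.5*m*v^2 = 0.5*0.015*718^2 = 3866.43 J
depth = E/(sigma*A) = 3866.43 J / (1870 MPa * 113.097 mm^2) = 3866.43/(1870 * 113.097) m = 0.0182817 m ≈ 18.28 mm

18.28 mm


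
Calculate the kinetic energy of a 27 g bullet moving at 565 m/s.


E = 0.5*m*v^2 = 0.5*0.027*565^2 = 4310 J

4310 J


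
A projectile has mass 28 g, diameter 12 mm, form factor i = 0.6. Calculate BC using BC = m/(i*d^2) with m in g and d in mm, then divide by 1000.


BC = m/(i*d^2*1000) = 28/(0.6 * 12^2 * 1000) = 0.0003241

0.0003241


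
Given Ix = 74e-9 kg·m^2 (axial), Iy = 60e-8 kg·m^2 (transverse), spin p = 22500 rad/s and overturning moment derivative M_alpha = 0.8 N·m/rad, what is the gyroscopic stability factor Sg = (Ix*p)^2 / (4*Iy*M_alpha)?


Sg = Ix^2 * p^2 / (4 * Iy * M_alpha) = (74e-9)^2 * 22500^2 / (4 * 60e-8 * 0.8) = 1.444

1.444


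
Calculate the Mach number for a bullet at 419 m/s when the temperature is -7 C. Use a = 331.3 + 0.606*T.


a = 331.3 + 0.606*(-7) = 327.058 m/s
M = v/a = 419/327.058 = 1.281

1.281


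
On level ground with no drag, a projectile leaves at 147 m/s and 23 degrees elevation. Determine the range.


R = v0^2 * sin(2*theta) / g = 147^2 * sin(2*23°) / 9.81 = 1585 m

1585 m


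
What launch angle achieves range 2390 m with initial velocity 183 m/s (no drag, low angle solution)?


sin(2*theta) = R*g/v0^2 = 2390*9.81/183^2 = 0.700107, theta = arcsin(0.700107)/2 = 22.22°

22.22 degrees


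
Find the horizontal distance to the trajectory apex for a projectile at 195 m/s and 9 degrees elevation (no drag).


R = v0^2*sin(2*theta)/g = 195^2*sin(2*9°)/9.81 = 1197.8 m
apex_dist = R/2 = 1197.8/2 = 598.9 m

598.9 m


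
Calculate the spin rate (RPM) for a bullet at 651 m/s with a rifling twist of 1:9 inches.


twist_m = 9*0.0254 = 0.2286 m
spin = v/twist = 651/0.2286 = 2847.769 rev/s
RPM = spin*60 = 2847.769*60 ≈ 170866 RPM

170866 RPM


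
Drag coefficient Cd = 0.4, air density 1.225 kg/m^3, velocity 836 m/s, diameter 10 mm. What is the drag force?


A = pi*(d/2)^2 = pi*(10/2000)^2 = 7.85398e-05 m^2
Fd = 0.5*Cd*rho*A*v^2 = 0.5*0.4*1.225*7.85398e-05*836^2 = 13.45 N

13.45 N


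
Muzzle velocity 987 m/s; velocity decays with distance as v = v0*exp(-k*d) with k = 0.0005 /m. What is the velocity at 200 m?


v = v0*exp(-k*d) = 987*exp(-0.0005*200) = 893.1 m/s

893.1 m/s


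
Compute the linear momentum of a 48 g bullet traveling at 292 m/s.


p = m*v = 0.048*292 = 14.02 kg·m/s

14.02 kg·m/s


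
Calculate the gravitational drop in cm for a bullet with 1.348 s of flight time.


drop = 0.5*g*t^2 = 0.5*9.81*1.348^2 = 8.9129 m ≈ 891.3 cm

891.3 cm


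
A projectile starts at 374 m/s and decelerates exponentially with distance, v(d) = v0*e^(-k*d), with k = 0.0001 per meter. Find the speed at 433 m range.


v = v0*exp(-k*d) = 374*exp(-0.0001*433) = 358.2 m/s

358.2 m/s


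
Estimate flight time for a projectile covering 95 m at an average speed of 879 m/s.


t = d/v = 95/879 = 0.1081 s

0.1081 s


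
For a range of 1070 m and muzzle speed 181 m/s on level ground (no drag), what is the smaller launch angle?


sin(2*theta) = R*g/v0^2 = 1070*9.81/181^2 = 0.320402, theta = arcsin(0.320402)/2 = 9.344°

9.344 degrees


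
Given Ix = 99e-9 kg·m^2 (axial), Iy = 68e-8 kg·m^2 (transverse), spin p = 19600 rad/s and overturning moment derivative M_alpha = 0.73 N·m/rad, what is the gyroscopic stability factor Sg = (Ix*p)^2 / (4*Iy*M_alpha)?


Sg = Ix^2 * p^2 / (4 * Iy * M_alpha) = (99e-9)^2 * 19600^2 / (4 * 68e-8 * 0.73) = 1.896

1.896


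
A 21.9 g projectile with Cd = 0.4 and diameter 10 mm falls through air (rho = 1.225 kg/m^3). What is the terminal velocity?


A = pi*(d/2)^2 = pi*(10/2000)^2 = 7.85398e-05 m^2
vt = sqrt(2mg/(Cd*rho*A)) = sqrt(2*0.0219*9.81/(0.4 * 1.225 * 7.85398e-05)) = 105.7 m/s

105.7 m/s


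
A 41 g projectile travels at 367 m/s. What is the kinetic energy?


E = 0.5*m*v^2 = 0.5*0.041*367^2 = 2761 J

2761 J


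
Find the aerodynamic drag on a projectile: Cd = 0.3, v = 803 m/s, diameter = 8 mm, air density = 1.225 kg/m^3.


A = pi*(d/2)^2 = pi*(8/2000)^2 = 5.02655e-05 m^2
Fd = 0.5*Cd*rho*A*v^2 = 0.5*0.3*1.225*5.02655e-05*803^2 = 5.956 N

5.956 N


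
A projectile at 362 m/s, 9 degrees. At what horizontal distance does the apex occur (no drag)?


R = v0^2*sin(2*theta)/g = 362^2*sin(2*9°)/9.81 = 4127.91 m
apex_dist = R/2 = 4127.91/2 = 2064 m

2064 m


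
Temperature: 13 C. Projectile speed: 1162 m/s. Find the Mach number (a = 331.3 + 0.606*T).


a = 331.3 + 0.606*(13) = 339.178 m/s
M = v/a = 1162/339.178 = 3.426

3.426


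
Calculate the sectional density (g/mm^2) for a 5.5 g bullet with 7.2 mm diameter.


SD = m/d^2 = 5.5/7.2^2 = 0.1061 g/mm^2

0.1061 g/mm^2


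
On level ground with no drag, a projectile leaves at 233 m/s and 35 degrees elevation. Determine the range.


R = v0^2 * sin(2*theta) / g = 233^2 * sin(2*35°) / 9.81 = 5200 m

5200 m


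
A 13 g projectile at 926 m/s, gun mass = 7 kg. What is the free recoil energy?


v_r = m_p*v_p/m_gun = 0.013*926/7 = 1.71971 m/s, E_r = 0.5*m_gun*v_r^2 = 0.5*7*1.71971^2 = 10.35 J

10.35 J


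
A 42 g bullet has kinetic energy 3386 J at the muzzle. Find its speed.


v = sqrt(2*E/m) = sqrt(2*3386/0.042) = 401.5 m/s

401.5 m/s


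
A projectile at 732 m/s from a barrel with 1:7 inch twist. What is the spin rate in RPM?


twist_m = 7*0.0254 = 0.1778 m
spin = v/twist = 732/0.1778 = 4116.985 rev/s
RPM = spin*60 = 4116.985*60 ≈ 247019 RPM

247019 RPM


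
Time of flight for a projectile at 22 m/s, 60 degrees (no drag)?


T = 2*v0*sin(theta)/g = 2*22*sin(60°)/9.81 = 3.884 s

3.884 s


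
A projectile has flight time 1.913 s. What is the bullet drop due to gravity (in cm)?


drop = 0.5*g*t^2 = 0.5*9.81*1.913^2 = 17.9502 m ≈ 1795 cm

1795 cm


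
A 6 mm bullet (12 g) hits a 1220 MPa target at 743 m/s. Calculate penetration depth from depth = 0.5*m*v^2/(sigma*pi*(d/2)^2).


A = pi*(d/2)^2 = pi*(6/2)^2 = 28.2743 mm^2
E = 0.5*m*v^2 = 0.5*0.012*743^2 = 3312.29 J
depth = E/(sigma*A) = 3312.29 J / (1220 MPa * 28.2743 mm^2) = 3312.29/(1220 * 28.2743) m = 0.0960233 m ≈ 96.02 mm

96.02 mm


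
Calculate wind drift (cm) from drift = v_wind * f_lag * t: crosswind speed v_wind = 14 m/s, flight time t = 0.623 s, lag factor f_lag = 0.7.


drift = v_wind * lag * t = 14 * 0.7 * 0.623 = 6.1054 m ≈ 610.5 cm

610.5 cm


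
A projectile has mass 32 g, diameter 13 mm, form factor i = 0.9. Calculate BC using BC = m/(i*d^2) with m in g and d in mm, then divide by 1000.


BC = m/(i*d^2*1000) = 32/(0.9 * 13^2 * 1000) = 0.0002104

0.0002104


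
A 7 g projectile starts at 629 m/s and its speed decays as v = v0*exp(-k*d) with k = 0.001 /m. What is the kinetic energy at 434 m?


v = v0*exp(-k*d) = 629*exp(-0.001*434) = 407.537 m/s
E = 0.5*m*v^2 = 0.5*0.007*407.537^2 = 581.3 J

581.3 J


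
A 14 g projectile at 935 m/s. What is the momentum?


p = m*v = 0.014*935 = 13.09 kg·m/s

13.09 kg·m/s


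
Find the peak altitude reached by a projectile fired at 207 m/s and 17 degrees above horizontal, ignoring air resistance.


H = (v0*sin(theta))^2 / (2g) = (207*sin(17°))^2 / (2*9.81) = 186.7 m

186.7 m


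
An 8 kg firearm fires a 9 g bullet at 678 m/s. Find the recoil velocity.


v_recoil = m_p * v_p / m_gun = 0.009 * 678 / 8 = 0.7627 m/s

0.7627 m/s


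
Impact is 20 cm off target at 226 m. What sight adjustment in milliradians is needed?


1 mrad subtends 1 cm per 10 m of range, so adj = error_cm / (dist_m / 10) = 20 / (226/10) = 0.885 mrad

0.885 mrad


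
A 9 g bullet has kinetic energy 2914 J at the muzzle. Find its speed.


v = sqrt(2*E/m) = sqrt(2*2914/0.009) = 804.7 m/s

804.7 m/s


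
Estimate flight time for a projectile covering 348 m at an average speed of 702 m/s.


t = d/v = 348/702 = 0.4957 s

0.4957 s


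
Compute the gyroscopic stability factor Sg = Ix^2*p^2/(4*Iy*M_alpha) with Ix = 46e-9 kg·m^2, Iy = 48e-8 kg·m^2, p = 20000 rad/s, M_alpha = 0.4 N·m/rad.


Sg = Ix^2 * p^2 / (4 * Iy * M_alpha) = (46e-9)^2 * 20000^2 / (4 * 48e-8 * 0.4) = 1.102

1.102


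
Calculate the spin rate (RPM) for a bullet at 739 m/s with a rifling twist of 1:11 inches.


twist_m = 11*0.0254 = 0.2794 m
spin = v/twist = 739/0.2794 = 2644.953 rev/s
RPM = spin*60 = 2644.953*60 ≈ 158697 RPM

158697 RPM


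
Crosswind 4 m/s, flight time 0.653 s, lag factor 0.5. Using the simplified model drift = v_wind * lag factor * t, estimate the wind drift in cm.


drift = v_wind * lag * t = 4 * 0.5 * 0.653 = 1.306 m ≈ 130.6 cm

130.6 cm


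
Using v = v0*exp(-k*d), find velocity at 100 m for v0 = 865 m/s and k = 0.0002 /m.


v = v0*exp(-k*d) = 865*exp(-0.0002*100) = 847.9 m/s

847.9 m/s


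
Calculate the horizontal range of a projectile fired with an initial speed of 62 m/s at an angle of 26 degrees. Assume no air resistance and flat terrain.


R = v0^2 * sin(2*theta) / g = 62^2 * sin(2*26°) / 9.81 = 308.8 m

308.8 m


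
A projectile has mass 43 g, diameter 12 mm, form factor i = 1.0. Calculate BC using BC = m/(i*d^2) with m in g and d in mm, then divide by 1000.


BC = m/(i*d^2*1000) = 43/(1.0 * 12^2 * 1000) = 0.0002986

0.0002986


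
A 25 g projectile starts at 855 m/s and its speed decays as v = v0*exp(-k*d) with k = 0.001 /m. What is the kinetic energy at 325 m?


v = v0*exp(-k*d) = 855*exp(-0.001*325) = 617.761 m/s
E = 0.5*m*v^2 = 0.5*0.025*617.761^2 = 4770 J

4770 J


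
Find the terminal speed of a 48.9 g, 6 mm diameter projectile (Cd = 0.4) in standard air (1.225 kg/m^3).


A = pi*(d/2)^2 = pi*(6/2000)^2 = 2.82743e-05 m^2
vt = sqrt(2mg/(Cd*rho*A)) = sqrt(2*0.0489*9.81/(0.4 * 1.225 * 2.82743e-05)) = 263.2 m/s

263.2 m/s


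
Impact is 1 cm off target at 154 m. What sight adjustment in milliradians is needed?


1 mrad subtends 1 cm per 10 m of range, so adj = error_cm / (dist_m / 10) = 1 / (154/10) = 0.06494 mrad

0.06494 mrad


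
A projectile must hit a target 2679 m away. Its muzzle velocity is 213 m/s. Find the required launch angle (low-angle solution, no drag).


sin(2*theta) = R*g/v0^2 = 2679*9.81/213^2 = 0.579272, theta = arcsin(0.579272)/2 = 17.7°

17.7 degrees


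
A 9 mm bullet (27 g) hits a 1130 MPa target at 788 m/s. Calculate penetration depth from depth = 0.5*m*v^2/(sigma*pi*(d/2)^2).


A = pi*(d/2)^2 = pi*(9/2)^2 = 63.6173 mm^2
E = 0.5*m*v^2 = 0.5*0.027*788^2 = 8382.74 J
depth = E/(sigma*A) = 8382.74 J / (1130 MPa * 63.6173 mm^2) = 8382.74/(1130 * 63.6173) m = 0.116609 m ≈ 116.6 mm

116.6 mm


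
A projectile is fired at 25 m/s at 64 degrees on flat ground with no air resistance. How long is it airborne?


T = 2*v0*sin(theta)/g = 2*25*sin(64°)/9.81 = 4.581 s

4.581 s


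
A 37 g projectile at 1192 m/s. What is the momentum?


p = m*v = 0.037*1192 = 44.1 kg·m/s

44.1 kg·m/s


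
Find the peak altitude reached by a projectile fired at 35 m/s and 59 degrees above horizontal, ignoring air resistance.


H = (v0*sin(theta))^2 / (2g) = (35*sin(59°))^2 / (2*9.81) = 45.87 m

45.87 m


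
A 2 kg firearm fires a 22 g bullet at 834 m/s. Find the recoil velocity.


v_recoil = m_p * v_p / m_gun = 0.022 * 834 / 2 = 9.174 m/s

9.174 m/s


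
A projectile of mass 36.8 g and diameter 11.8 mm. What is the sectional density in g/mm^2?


SD = m/d^2 = 36.8/11.8^2 = 0.2643 g/mm^2

0.2643 g/mm^2


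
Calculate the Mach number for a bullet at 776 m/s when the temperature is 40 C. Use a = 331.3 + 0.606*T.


a = 331.3 + 0.606*(40) = 355.54 m/s
M = v/a = 776/355.54 = 2.183

2.183


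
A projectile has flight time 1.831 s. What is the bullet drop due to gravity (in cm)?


drop = 0.5*g*t^2 = 0.5*9.81*1.831^2 = 16.4443 m ≈ 1644 cm

1644 cm


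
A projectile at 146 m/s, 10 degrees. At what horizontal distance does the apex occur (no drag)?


R = v0^2*sin(2*theta)/g = 146^2*sin(2*10°)/9.81 = 743.17 m
apex_dist = R/2 = 743.17/2 = 371.6 m

371.6 m


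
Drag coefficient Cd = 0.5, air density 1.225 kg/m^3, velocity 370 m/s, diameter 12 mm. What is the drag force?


A = pi*(d/2)^2 = pi*(12/2000)^2 = 1.13097e-04 m^2
Fd = 0.5*Cd*rho*A*v^2 = 0.5*0.5*1.225*1.13097e-04*370^2 = 4.742 N

4.742 N


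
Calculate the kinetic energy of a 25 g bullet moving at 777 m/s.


E = 0.5*m*v^2 = 0.5*0.025*777^2 = 7547 J

7547 J


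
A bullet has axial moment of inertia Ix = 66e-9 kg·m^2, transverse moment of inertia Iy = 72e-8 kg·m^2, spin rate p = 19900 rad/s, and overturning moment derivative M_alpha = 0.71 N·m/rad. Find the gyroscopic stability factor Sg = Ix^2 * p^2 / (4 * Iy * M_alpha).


Sg = Ix^2 * p^2 / (4 * Iy * M_alpha) = (66e-9)^2 * 19900^2 / (4 * 72e-8 * 0.71) = 0.8436

0.8436


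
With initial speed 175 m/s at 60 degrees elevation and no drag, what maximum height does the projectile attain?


H = (v0*sin(theta))^2 / (2g) = (175*sin(60°))^2 / (2*9.81) = 1171 m

1171 m


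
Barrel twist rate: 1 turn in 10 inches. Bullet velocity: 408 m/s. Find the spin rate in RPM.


twist_m = 10*0.0254 = 0.254 m
spin = v/twist = 408/0.254 = 1606.299 rev/s
RPM = spin*60 = 1606.299*60 ≈ 96378 RPM

96378 RPM


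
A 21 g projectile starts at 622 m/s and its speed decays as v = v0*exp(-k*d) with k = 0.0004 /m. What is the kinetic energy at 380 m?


v = v0*exp(-k*d) = 622*exp(-0.0004*380) = 534.291 m/s
E = 0.5*m*v^2 = 0.5*0.021*534.291^2 = 2997 J

2997 J


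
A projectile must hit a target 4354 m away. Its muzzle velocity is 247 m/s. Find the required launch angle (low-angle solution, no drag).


sin(2*theta) = R*g/v0^2 = 4354*9.81/247^2 = 0.700106, theta = arcsin(0.700106)/2 = 22.22°

22.22 degrees


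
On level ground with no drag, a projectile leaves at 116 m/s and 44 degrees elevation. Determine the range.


R = v0^2 * sin(2*theta) / g = 116^2 * sin(2*44°) / 9.81 = 1371 m

1371 m


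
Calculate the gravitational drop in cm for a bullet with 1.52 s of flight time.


drop = 0.5*g*t^2 = 0.5*9.81*1.52^2 = 11.3325 m ≈ 1133 cm

1133 cm


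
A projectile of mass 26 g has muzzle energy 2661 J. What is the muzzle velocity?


v = sqrt(2*E/m) = sqrt(2*2661/0.026) = 452.4 m/s

452.4 m/s


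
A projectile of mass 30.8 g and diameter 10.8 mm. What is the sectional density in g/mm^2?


SD = m/d^2 = 30.8/10.8^2 = 0.2641 g/mm^2

0.2641 g/mm^2


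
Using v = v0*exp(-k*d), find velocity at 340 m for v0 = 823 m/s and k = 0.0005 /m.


v = v0*exp(-k*d) = 823*exp(-0.0005*340) = 694.3 m/s

694.3 m/s


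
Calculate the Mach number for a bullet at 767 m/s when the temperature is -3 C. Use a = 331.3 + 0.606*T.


a = 331.3 + 0.606*(-3) = 329.482 m/s
M = v/a = 767/329.482 = 2.328

2.328


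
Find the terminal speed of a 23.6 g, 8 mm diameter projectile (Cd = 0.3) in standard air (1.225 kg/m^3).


A = pi*(d/2)^2 = pi*(8/2000)^2 = 5.02655e-05 m^2
vt = sqrt(2mg/(Cd*rho*A)) = sqrt(2*0.0236*9.81/(0.3 * 1.225 * 5.02655e-05)) = 158.3 m/s

158.3 m/s


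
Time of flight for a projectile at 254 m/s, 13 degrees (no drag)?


T = 2*v0*sin(theta)/g = 2*254*sin(13°)/9.81 = 11.65 s

11.65 s


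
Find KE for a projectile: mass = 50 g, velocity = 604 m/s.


E = 0.5*m*v^2 = 0.5*0.05*604^2 = 9120 J

9120 J


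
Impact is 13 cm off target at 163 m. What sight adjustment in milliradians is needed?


1 mrad subtends 1 cm per 10 m of range, so adj = error_cm / (dist_m / 10) = 13 / (163/10) = 0.7975 mrad

0.7975 mrad


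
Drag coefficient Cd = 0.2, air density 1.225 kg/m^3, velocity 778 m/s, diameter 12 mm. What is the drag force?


A = pi*(d/2)^2 = pi*(12/2000)^2 = 1.13097e-04 m^2
Fd = 0.5*Cd*rho*A*v^2 = 0.5*0.2*1.225*1.13097e-04*778^2 = 8.386 N

8.386 N


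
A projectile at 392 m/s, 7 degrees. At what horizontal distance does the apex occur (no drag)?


R = v0^2*sin(2*theta)/g = 392^2*sin(2*7°)/9.81 = 3789.47 m
apex_dist = R/2 = 3789.47/2 = 1895 m

1895 m


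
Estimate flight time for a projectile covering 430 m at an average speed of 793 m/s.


t = d/v = 430/793 = 0.5422 s

0.5422 s


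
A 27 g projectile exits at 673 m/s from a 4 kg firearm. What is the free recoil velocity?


v_recoil = m_p * v_p / m_gun = 0.027 * 673 / 4 = 4.543 m/s

4.543 m/s


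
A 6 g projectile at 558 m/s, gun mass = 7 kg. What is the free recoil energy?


v_r = m_p*v_p/m_gun = 0.006*558/7 = 0.478286 m/s, E_r = 0.5*m_gun*v_r^2 = 0.5*7*0.478286^2 = 0.8007 J

0.8007 J
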